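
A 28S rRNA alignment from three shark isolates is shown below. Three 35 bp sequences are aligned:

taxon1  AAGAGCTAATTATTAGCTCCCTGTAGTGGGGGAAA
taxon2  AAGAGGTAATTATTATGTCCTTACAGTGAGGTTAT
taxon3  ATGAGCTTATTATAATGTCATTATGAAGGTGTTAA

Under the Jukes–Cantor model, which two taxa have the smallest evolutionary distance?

taxon1–taxon2: 10/35 differ, p = 0.286, d = 0.360.
taxon1–taxon3: 14/35 differ, p = 0.400, d = 0.572.
taxon2–taxon3: 12/35 differ, p = 0.343, d = 0.458.
The smallest distance is between taxon1 and taxon2.

taxon1 and taxon2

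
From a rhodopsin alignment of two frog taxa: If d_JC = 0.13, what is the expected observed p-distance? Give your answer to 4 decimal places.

p = (3/4)(1 − e^(−4d/3)) = 0.75 × (1 − e^(-0.173333)) = 0.75 × (1 − 0.840858) = 0.119357.

0.1194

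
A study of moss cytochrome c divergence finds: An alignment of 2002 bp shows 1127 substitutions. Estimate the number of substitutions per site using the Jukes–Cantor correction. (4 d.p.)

1.0415

p = 1127/2002 ≈ 0.562937.
d = −(3/4) ln(1 − 4p/3) = −0.75 ln(1 − 0.750583) = −0.75 ln(0.249417)
  = −0.75 × (-1.388629) = 1.041472 substitutions/site.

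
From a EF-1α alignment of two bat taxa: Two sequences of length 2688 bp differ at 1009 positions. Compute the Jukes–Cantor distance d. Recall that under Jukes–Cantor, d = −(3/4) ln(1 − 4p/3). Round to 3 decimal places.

0.521

p = 1009/2688 ≈ 0.375372.
d = −(3/4) ln(1 − 4p/3) = −0.75 ln(1 − 0.500496) = −0.75 ln(0.499504)
  = −0.75 × (-0.694140) = 0.520605 substitutions/site.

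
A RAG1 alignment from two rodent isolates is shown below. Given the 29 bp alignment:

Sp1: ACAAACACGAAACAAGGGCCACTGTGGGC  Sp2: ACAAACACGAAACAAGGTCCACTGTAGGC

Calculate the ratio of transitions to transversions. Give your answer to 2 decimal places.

1.00

Transitions are A↔G and C↔T; transversions are all other mismatches.
Transitions: 1. Transversions: 1.
R = 1/1 = 1.00.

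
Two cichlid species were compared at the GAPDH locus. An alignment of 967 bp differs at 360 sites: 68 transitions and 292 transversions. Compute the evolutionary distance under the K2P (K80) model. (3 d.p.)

0.524

P = 68/967 ≈ 0.070321 and Q = 292/967 ≈ 0.301965.
Under the Kimura two-parameter model, d = −½ ln(1 − 2P − Q) − ¼ ln(1 − 2Q).
1 − 2P − Q = 0.557393, giving −½ ln(0.557393) = 0.292242.
1 − 2Q = 0.39607, giving −¼ ln(0.39607) = 0.231541.
d = 0.292242 + 0.231541 = 0.523783.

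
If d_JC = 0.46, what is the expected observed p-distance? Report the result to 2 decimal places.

0.34

p = (3/4)(1 − e^(−4d/3)) = 0.75 × (1 − e^(-0.613333)) = 0.75 × (1 − 0.541543) = 0.343843.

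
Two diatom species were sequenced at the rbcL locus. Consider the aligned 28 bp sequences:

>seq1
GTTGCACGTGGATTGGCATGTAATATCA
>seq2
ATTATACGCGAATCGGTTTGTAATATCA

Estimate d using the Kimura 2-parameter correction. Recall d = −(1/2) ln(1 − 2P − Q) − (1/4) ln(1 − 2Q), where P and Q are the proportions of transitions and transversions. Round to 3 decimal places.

Of 28 sites, 7 differences are transitions and 1 are transversions, so P = 7/28 = 0.25 and Q = 1/28 ≈ 0.035714.
Under the Kimura two-parameter model, d = −½ ln(1 − 2P − Q) − ¼ ln(1 − 2Q).
1 − 2P − Q = 0.464286, giving −½ ln(0.464286) = 0.383627.
1 − 2Q = 0.928572, giving −¼ ln(0.928572) = 0.018527.
d = 0.383627 + 0.018527 = 0.402154.

0.402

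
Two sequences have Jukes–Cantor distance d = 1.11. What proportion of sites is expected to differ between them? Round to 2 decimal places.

p = (3/4)(1 − e^(−4d/3)) = 0.75 × (1 − e^(-1.48)) = 0.75 × (1 − 0.227638) = 0.579272.

0.58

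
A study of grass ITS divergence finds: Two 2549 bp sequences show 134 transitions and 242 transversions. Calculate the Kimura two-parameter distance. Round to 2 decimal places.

P = 134/2549 ≈ 0.05257 and Q = 242/2549 ≈ 0.094939.
Under the Kimura two-parameter model, d = −½ ln(1 − 2P − Q) − ¼ ln(1 − 2Q).
1 − 2P − Q = 0.799921, giving −½ ln(0.799921) = 0.111621.
1 − 2Q = 0.810122, giving −¼ ln(0.810122) = 0.052643.
d = 0.111621 + 0.052643 = 0.164264.

0.16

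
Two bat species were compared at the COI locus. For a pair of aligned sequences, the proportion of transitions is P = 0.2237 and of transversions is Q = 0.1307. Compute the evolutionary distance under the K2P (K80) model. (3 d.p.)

0.507

Under the Kimura two-parameter model, d = −½ ln(1 − 2P − Q) − ¼ ln(1 − 2Q).
1 − 2P − Q = 0.4219, giving −½ ln(0.4219) = 0.431493.
1 − 2Q = 0.7386, giving −¼ ln(0.7386) = 0.075750.
d = 0.431493 + 0.075750 = 0.507243.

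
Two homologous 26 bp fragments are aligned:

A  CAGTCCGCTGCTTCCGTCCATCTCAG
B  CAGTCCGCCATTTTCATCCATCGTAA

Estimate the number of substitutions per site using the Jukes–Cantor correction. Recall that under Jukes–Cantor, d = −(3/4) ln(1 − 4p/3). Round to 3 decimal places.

0.396

The sequences differ at 8 of 26 sites (9, 10, 11, 14, 16, 23, 24, 26), so p = 8/26 ≈ 0.307692.
d = −(3/4) ln(1 − 4p/3) = −0.75 ln(1 − 0.410256) = −0.75 ln(0.589744)
  = −0.75 × (-0.528067) = 0.396050 substitutions/site.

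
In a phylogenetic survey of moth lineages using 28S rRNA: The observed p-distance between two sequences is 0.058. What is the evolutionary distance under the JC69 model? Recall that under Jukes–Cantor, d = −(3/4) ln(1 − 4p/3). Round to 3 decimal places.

d = −(3/4) ln(1 − 4p/3) = −0.75 ln(1 − 0.077333) = −0.75 ln(0.922667)
  = −0.75 × (-0.080487) = 0.060365 substitutions/site.

0.060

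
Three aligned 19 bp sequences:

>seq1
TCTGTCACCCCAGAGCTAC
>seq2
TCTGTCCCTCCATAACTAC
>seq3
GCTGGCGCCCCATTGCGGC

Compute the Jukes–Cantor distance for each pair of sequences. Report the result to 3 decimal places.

d(seq1,seq2) = 0.247, d(seq1,seq3) = 0.507, d(seq2,seq3) = 0.618

seq1–seq2: 4/19 sites differ → p ≈ 0.210526, d = −0.75 ln(1 − 0.280701) = 0.247109 ≈ 0.247.
seq1–seq3: 7/19 sites differ → p ≈ 0.368421, d = −0.75 ln(1 − 0.491228) = 0.506816 ≈ 0.507.
seq2–seq3: 8/19 sites differ → p ≈ 0.421053, d = −0.75 ln(1 − 0.561404) = 0.618132 ≈ 0.618.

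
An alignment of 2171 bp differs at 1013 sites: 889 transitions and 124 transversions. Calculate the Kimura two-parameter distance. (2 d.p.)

1.07

P = 889/2171 ≈ 0.409489 and Q = 124/2171 ≈ 0.057117.
Under the Kimura two-parameter model, d = −½ ln(1 − 2P − Q) − ¼ ln(1 − 2Q).
1 − 2P − Q = 0.123905, giving −½ ln(0.123905) = 1.044120.
1 − 2Q = 0.885766, giving −¼ ln(0.885766) = 0.030326.
d = 1.044120 + 0.030326 = 1.074446.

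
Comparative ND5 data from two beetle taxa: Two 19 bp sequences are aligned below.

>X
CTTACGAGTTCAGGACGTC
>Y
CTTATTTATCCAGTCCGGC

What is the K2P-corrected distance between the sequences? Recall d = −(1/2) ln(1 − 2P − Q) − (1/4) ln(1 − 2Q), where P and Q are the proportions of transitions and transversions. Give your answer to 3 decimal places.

0.619

Of 19 sites, 3 differences are transitions and 5 are transversions, so P = 3/19 ≈ 0.157895 and Q = 5/19 ≈ 0.263158.
Under the Kimura two-parameter model, d = −½ ln(1 − 2P − Q) − ¼ ln(1 − 2Q).
1 − 2P − Q = 0.421052, giving −½ ln(0.421052) = 0.432499.
1 − 2Q = 0.473684, giving −¼ ln(0.473684) = 0.186804.
d = 0.432499 + 0.186804 = 0.619303.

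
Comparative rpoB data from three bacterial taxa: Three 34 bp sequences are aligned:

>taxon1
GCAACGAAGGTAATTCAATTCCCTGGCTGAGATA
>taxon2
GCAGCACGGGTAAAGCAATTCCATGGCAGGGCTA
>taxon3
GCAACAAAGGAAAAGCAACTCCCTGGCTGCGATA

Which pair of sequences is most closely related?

taxon1–taxon2: 10/34 differ, p = 0.294, d = 0.373.
taxon1–taxon3: 6/34 differ, p = 0.176, d = 0.201.
taxon2–taxon3: 9/34 differ, p = 0.265, d = 0.326.
The smallest distance is between taxon1 and taxon3.

taxon1 and taxon3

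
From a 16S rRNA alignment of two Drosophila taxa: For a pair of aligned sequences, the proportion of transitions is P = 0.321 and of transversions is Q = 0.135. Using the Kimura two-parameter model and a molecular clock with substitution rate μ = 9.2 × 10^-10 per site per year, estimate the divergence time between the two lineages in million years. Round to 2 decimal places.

450.53

Under the Kimura two-parameter model, d = −½ ln(1 − 2P − Q) − ¼ ln(1 − 2Q).
1 − 2P − Q = 0.223, giving −½ ln(0.223) = 0.750292.
1 − 2Q = 0.73, giving −¼ ln(0.73) = 0.078678.
d = 0.750292 + 0.078678 = 0.828970.
Under a molecular clock d = 2μt, so t = d/(2μ) = 0.828970 / (2 × 9.2 × 10^-10) = 450.53 million years.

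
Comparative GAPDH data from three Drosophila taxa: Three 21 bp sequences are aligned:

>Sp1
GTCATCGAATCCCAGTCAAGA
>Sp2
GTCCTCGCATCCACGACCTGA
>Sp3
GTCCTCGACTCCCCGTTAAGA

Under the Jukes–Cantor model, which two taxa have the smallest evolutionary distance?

Sp1 and Sp3

Sp1–Sp2: 7/21 differ, p = 0.333, d = 0.441.
Sp1–Sp3: 4/21 differ, p = 0.190, d = 0.220.
Sp2–Sp3: 7/21 differ, p = 0.333, d = 0.441.
The smallest distance is between Sp1 and Sp3.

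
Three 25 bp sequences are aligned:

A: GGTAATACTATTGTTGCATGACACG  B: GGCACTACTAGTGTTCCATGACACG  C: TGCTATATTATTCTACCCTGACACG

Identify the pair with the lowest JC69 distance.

A and B

A–B: 4/25 differ, p = 0.160, d = 0.180.
A–C: 8/25 differ, p = 0.320, d = 0.417.
B–C: 8/25 differ, p = 0.320, d = 0.417.
The smallest distance is between A and B.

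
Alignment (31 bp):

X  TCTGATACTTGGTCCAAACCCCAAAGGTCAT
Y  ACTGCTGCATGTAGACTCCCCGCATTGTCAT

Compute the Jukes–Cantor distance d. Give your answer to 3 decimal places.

The sequences differ at 15 of 31 sites, so p = 15/31 ≈ 0.483871.
d = −(3/4) ln(1 − 4p/3) = −0.75 ln(1 − 0.645161) = −0.75 ln(0.354839)
  = −0.75 × (-1.036091) = 0.777068 substitutions/site.

0.777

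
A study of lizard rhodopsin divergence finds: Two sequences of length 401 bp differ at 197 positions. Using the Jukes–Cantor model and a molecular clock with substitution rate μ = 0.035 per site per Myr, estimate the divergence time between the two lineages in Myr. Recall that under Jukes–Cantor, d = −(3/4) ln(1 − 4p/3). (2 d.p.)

11.40

p = 197/401 ≈ 0.491272.
d = −(3/4) ln(1 − 4p/3) = −0.75 ln(1 − 0.655029) = −0.75 ln(0.344971)
  = −0.75 × (-1.064295) = 0.798221 substitutions/site.
Under a molecular clock d = 2μt, so t = d/(2μ) = 0.798221 / (2 × 0.035) = 11.40 Myr.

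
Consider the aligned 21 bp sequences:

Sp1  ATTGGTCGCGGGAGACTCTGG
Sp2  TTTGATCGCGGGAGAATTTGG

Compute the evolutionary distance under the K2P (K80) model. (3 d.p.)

0.221

Of 21 sites, 2 differences are transitions and 2 are transversions, so P = 2/21 ≈ 0.095238 and Q = 2/21 ≈ 0.095238.
Under the Kimura two-parameter model, d = −½ ln(1 − 2P − Q) − ¼ ln(1 − 2Q).
1 − 2P − Q = 0.714286, giving −½ ln(0.714286) = 0.168236.
1 − 2Q = 0.809524, giving −¼ ln(0.809524) = 0.052827.
d = 0.168236 + 0.052827 = 0.221063.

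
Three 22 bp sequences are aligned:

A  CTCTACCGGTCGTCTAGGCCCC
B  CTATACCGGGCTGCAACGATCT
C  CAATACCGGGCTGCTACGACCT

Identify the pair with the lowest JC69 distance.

B and C

A–B: 9/22 differ, p = 0.409, d = 0.591.
A–C: 8/22 differ, p = 0.364, d = 0.497.
B–C: 3/22 differ, p = 0.136, d = 0.151.
The smallest distance is between B and C.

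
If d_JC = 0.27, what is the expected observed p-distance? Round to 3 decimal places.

p = (3/4)(1 − e^(−4d/3)) = 0.75 × (1 − e^(-0.36)) = 0.75 × (1 − 0.697676) = 0.226743.

0.227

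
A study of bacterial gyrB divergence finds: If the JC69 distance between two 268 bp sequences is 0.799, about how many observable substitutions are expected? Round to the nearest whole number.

132

Invert JC69: p = (3/4)(1 − e^(−4d/3)) = 0.75 × (1 − e^(-1.065333)) = 0.75 × (1 − 0.344613) = 0.491540.
Expected differing sites = pL ≈ 0.491540 × 268 = 131.73272 ≈ 132.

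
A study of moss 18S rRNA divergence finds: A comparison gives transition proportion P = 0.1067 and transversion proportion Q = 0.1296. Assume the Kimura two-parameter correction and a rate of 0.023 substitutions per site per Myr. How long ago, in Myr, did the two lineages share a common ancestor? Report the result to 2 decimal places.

6.20

Under the Kimura two-parameter model, d = −½ ln(1 − 2P − Q) − ¼ ln(1 − 2Q).
1 − 2P − Q = 0.657, giving −½ ln(0.657) = 0.210036.
1 − 2Q = 0.7408, giving −¼ ln(0.7408) = 0.075006.
d = 0.210036 + 0.075006 = 0.285042.
Under a molecular clock d = 2μt, so t = d/(2μ) = 0.285042 / (2 × 0.023) = 6.20 Myr.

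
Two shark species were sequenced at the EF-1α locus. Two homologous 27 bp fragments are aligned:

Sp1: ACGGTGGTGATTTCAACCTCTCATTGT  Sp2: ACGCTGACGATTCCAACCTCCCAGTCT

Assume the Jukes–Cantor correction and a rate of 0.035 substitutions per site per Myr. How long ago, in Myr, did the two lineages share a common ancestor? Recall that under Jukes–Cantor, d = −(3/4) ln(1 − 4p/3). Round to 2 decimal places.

The sequences differ at 7 of 27 sites (4, 7, 8, 13, 21, 24, 26), so p = 7/27 ≈ 0.259259.
d = −(3/4) ln(1 − 4p/3) = −0.75 ln(1 − 0.345679) = −0.75 ln(0.654321)
  = −0.75 × (-0.424157) = 0.318118 substitutions/site.
Under a molecular clock d = 2μt, so t = d/(2μ) = 0.318118 / (2 × 0.035) = 4.54 Myr.

4.54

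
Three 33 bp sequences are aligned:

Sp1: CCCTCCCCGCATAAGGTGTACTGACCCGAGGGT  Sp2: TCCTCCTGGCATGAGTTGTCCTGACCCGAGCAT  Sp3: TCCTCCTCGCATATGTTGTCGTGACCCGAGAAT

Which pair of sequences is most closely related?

Sp2 and Sp3

Sp1–Sp2: 8/33 differ, p = 0.242, d = 0.293.
Sp1–Sp3: 8/33 differ, p = 0.242, d = 0.293.
Sp2–Sp3: 5/33 differ, p = 0.152, d = 0.169.
The smallest distance is between Sp2 and Sp3.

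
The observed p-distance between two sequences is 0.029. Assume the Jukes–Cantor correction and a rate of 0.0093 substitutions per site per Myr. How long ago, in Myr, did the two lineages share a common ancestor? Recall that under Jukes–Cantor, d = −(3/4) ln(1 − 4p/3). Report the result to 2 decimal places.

1.59

d = −(3/4) ln(1 − 4p/3) = −0.75 ln(1 − 0.038667) = −0.75 ln(0.961333)
  = −0.75 × (-0.039434) = 0.029576 substitutions/site.
Under a molecular clock d = 2μt, so t = d/(2μ) = 0.029576 / (2 × 0.0093) = 1.59 Myr.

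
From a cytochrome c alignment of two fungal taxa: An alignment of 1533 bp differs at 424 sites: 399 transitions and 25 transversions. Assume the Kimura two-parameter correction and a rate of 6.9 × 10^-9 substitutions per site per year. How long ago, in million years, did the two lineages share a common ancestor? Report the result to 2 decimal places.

P = 399/1533 ≈ 0.260274 and Q = 25/1533 ≈ 0.016308.
Under the Kimura two-parameter model, d = −½ ln(1 − 2P − Q) − ¼ ln(1 − 2Q).
1 − 2P − Q = 0.463144, giving −½ ln(0.463144) = 0.384859.
1 − 2Q = 0.967384, giving −¼ ln(0.967384) = 0.008290.
d = 0.384859 + 0.008290 = 0.393149.
Under a molecular clock d = 2μt, so t = d/(2μ) = 0.393149 / (2 × 6.9 × 10^-9) = 28.49 million years.

28.49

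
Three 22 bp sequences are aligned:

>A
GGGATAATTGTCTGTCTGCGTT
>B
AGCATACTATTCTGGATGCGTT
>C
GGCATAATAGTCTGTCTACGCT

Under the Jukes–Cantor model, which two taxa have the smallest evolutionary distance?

A and C

A–B: 7/22 differ, p = 0.318, d = 0.414.
A–C: 4/22 differ, p = 0.182, d = 0.208.
B–C: 7/22 differ, p = 0.318, d = 0.414.
The smallest distance is between A and C.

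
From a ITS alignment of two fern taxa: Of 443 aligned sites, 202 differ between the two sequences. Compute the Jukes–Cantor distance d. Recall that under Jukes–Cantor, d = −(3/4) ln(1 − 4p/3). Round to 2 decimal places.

p = 202/443 ≈ 0.455982.
d = −(3/4) ln(1 − 4p/3) = −0.75 ln(1 − 0.607976) = −0.75 ln(0.392024)
  = −0.75 × (-0.936432) = 0.702324 substitutions/site.

0.70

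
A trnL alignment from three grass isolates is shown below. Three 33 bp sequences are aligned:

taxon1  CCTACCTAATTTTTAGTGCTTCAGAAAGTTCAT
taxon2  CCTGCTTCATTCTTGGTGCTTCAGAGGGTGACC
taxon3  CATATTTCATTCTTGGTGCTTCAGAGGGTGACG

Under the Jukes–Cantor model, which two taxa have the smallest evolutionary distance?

taxon2 and taxon3

taxon1–taxon2: 11/33 differ, p = 0.333, d = 0.441.
taxon1–taxon3: 12/33 differ, p = 0.364, d = 0.497.
taxon2–taxon3: 4/33 differ, p = 0.121, d = 0.132.
The smallest distance is between taxon2 and taxon3.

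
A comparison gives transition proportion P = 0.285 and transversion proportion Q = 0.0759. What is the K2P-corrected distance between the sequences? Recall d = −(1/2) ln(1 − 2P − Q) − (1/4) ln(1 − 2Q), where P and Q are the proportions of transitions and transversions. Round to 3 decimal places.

0.560

Under the Kimura two-parameter model, d = −½ ln(1 − 2P − Q) − ¼ ln(1 − 2Q).
1 − 2P − Q = 0.3541, giving −½ ln(0.3541) = 0.519088.
1 − 2Q = 0.8482, giving −¼ ln(0.8482) = 0.041160.
d = 0.519088 + 0.041160 = 0.560248.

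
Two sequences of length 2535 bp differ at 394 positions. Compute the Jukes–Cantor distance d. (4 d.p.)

p = 394/2535 ≈ 0.155424.
d = −(3/4) ln(1 − 4p/3) = −0.75 ln(1 − 0.207232) = −0.75 ln(0.792768)
  = −0.75 × (-0.232225) = 0.174169 substitutions/site.

0.1742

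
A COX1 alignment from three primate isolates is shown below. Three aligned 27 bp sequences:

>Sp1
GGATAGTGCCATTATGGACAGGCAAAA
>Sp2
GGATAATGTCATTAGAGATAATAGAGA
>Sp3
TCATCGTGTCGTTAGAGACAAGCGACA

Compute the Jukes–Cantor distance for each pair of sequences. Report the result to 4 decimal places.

d(Sp1,Sp2) = 0.5107, d(Sp1,Sp3) = 0.5107, d(Sp2,Sp3) = 0.4408

Sp1–Sp2: 10/27 sites differ → p ≈ 0.37037, d = −0.75 ln(1 − 0.493827) = 0.510658 ≈ 0.5107.
Sp1–Sp3: 10/27 sites differ → p ≈ 0.37037, d = −0.75 ln(1 − 0.493827) = 0.510658 ≈ 0.5107.
Sp2–Sp3: 9/27 sites differ → p ≈ 0.333333, d = −0.75 ln(1 − 0.444444) = 0.440839 ≈ 0.4408.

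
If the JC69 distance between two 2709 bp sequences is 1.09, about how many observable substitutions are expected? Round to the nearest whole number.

Invert JC69: p = (3/4)(1 − e^(−4d/3)) = 0.75 × (1 − e^(-1.453333)) = 0.75 × (1 − 0.233790) = 0.574658.
Expected differing sites = pL ≈ 0.574658 × 2709 = 1556.748522 ≈ 1557.

1557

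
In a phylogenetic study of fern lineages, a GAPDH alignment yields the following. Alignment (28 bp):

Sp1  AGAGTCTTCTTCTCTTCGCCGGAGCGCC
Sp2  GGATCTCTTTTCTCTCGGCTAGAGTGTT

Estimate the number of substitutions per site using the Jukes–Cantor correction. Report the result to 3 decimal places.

0.724

The sequences differ at 13 of 28 sites, so p = 13/28 ≈ 0.464286.
d = −(3/4) ln(1 − 4p/3) = −0.75 ln(1 − 0.619048) = −0.75 ln(0.380952)
  = −0.75 × (-0.965082) = 0.723812 substitutions/site.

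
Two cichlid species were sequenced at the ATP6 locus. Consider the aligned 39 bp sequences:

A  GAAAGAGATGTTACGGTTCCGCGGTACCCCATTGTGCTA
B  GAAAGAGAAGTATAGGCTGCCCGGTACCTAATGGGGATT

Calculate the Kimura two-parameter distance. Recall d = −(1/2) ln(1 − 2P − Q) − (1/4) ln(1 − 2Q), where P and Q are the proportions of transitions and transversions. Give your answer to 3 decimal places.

0.450

Of 39 sites, 2 differences are transitions and 11 are transversions, so P = 2/39 ≈ 0.051282 and Q = 11/39 ≈ 0.282051.
Under the Kimura two-parameter model, d = −½ ln(1 − 2P − Q) − ¼ ln(1 − 2Q).
1 − 2P − Q = 0.615385, giving −½ ln(0.615385) = 0.242754.
1 − 2Q = 0.435898, giving −¼ ln(0.435898) = 0.207587.
d = 0.242754 + 0.207587 = 0.450341.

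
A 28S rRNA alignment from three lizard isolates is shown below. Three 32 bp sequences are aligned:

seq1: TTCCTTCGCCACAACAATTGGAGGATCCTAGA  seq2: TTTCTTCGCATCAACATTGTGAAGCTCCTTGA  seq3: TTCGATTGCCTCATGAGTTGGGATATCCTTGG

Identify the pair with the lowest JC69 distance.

seq1 and seq2

seq1–seq2: 9/32 differ, p = 0.281, d = 0.353.
seq1–seq3: 12/32 differ, p = 0.375, d = 0.520.
seq2–seq3: 14/32 differ, p = 0.438, d = 0.657.
The smallest distance is between seq1 and seq2.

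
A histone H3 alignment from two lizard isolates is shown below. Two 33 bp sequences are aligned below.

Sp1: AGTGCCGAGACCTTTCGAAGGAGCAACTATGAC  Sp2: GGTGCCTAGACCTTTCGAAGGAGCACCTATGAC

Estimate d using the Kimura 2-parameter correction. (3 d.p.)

0.097

Of 33 sites, 1 differences are transitions and 2 are transversions, so P = 1/33 ≈ 0.030303 and Q = 2/33 ≈ 0.060606.
Under the Kimura two-parameter model, d = −½ ln(1 − 2P − Q) − ¼ ln(1 − 2Q).
1 − 2P − Q = 0.878788, giving −½ ln(0.878788) = 0.064606.
1 − 2Q = 0.878788, giving −¼ ln(0.878788) = 0.032303.
d = 0.064606 + 0.032303 = 0.096909.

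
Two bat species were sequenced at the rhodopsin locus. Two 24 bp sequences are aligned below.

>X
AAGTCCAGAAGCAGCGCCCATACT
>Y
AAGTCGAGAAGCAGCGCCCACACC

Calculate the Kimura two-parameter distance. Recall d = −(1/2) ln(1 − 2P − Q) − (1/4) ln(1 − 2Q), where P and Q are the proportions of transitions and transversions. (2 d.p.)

0.14

Of 24 sites, 2 differences are transitions and 1 are transversions, so P = 2/24 ≈ 0.083333 and Q = 1/24 ≈ 0.041667.
Under the Kimura two-parameter model, d = −½ ln(1 − 2P − Q) − ¼ ln(1 − 2Q).
1 − 2P − Q = 0.791667, giving −½ ln(0.791667) = 0.116807.
1 − 2Q = 0.916666, giving −¼ ln(0.916666) = 0.021753.
d = 0.116807 + 0.021753 = 0.138560.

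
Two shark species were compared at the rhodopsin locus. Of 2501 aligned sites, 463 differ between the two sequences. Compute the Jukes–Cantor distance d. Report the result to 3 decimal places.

0.213

p = 463/2501 ≈ 0.185126.
d = −(3/4) ln(1 − 4p/3) = −0.75 ln(1 − 0.246835) = −0.75 ln(0.753165)
  = −0.75 × (-0.283471) = 0.212603 substitutions/site.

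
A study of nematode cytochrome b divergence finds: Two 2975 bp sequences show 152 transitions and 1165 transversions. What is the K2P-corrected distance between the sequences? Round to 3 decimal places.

0.723

P = 152/2975 ≈ 0.051092 and Q = 1165/2975 ≈ 0.391597.
Under the Kimura two-parameter model, d = −½ ln(1 − 2P − Q) − ¼ ln(1 − 2Q).
1 − 2P − Q = 0.506219, giving −½ ln(0.506219) = 0.340393.
1 − 2Q = 0.216806, giving −¼ ln(0.216806) = 0.382188.
d = 0.340393 + 0.382188 = 0.722581.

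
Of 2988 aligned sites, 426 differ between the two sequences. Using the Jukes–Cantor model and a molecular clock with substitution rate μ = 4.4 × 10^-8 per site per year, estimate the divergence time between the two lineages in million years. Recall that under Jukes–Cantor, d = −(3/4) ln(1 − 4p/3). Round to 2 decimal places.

p = 426/2988 ≈ 0.14257.
d = −(3/4) ln(1 − 4p/3) = −0.75 ln(1 − 0.190093) = −0.75 ln(0.809907)
  = −0.75 × (-0.210836) = 0.158127 substitutions/site.
Under a molecular clock d = 2μt, so t = d/(2μ) = 0.158127 / (2 × 4.4 × 10^-8) = 1.80 million years.

1.80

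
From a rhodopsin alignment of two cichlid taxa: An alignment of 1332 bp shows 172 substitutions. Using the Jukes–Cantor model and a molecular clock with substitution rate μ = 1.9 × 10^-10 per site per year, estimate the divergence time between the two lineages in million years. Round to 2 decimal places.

372.93

p = 172/1332 ≈ 0.129129.
d = −(3/4) ln(1 − 4p/3) = −0.75 ln(1 − 0.172172) = −0.75 ln(0.827828)
  = −0.75 × (-0.188950) = 0.141713 substitutions/site.
Under a molecular clock d = 2μt, so t = d/(2μ) = 0.141713 / (2 × 1.9 × 10^-10) = 372.93 million years.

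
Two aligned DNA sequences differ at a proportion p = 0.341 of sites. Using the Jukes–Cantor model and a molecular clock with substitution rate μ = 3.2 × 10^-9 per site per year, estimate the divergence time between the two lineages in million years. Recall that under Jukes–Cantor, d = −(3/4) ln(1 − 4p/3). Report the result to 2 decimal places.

71.06

d = −(3/4) ln(1 − 4p/3) = −0.75 ln(1 − 0.454667) = −0.75 ln(0.545333)
  = −0.75 × (-0.606359) = 0.454769 substitutions/site.
Under a molecular clock d = 2μt, so t = d/(2μ) = 0.454769 / (2 × 3.2 × 10^-9) = 71.06 million years.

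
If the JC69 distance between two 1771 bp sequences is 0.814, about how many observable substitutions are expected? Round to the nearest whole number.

Invert JC69: p = (3/4)(1 − e^(−4d/3)) = 0.75 × (1 − e^(-1.085333)) = 0.75 × (1 − 0.337789) = 0.496658.
Expected differing sites = pL ≈ 0.496658 × 1771 = 879.581318 ≈ 880.

880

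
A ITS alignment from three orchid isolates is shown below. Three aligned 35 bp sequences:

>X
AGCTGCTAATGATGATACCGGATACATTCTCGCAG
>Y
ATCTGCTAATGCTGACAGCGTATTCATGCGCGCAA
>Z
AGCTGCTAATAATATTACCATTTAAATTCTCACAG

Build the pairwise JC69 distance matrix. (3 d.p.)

X–Y: 9/35 sites differ → p ≈ 0.257143, d = −0.75 ln(1 − 0.342857) = 0.314890 ≈ 0.315.
X–Z: 8/35 sites differ → p ≈ 0.228571, d = −0.75 ln(1 − 0.304761) = 0.272625 ≈ 0.273.
Y–Z: 15/35 sites differ → p ≈ 0.428571, d = −0.75 ln(1 − 0.571428) = 0.635472 ≈ 0.635.

d(X,Y) = 0.315, d(X,Z) = 0.273, d(Y,Z) = 0.635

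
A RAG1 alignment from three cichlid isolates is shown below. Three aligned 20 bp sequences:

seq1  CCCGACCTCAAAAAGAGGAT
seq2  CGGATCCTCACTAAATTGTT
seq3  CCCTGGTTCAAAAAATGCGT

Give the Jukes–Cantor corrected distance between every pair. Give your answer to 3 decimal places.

d(seq1,seq2) = 0.824, d(seq1,seq3) = 0.572, d(seq2,seq3) = 0.991

seq1–seq2: 10/20 sites differ → p = 0.5, d = −0.75 ln(1 − 0.666667) = 0.823960 ≈ 0.824.
seq1–seq3: 8/20 sites differ → p = 0.4, d = −0.75 ln(1 − 0.533333) = 0.571605 ≈ 0.572.
seq2–seq3: 11/20 sites differ → p = 0.55, d = −0.75 ln(1 − 0.733333) = 0.991316 ≈ 0.991.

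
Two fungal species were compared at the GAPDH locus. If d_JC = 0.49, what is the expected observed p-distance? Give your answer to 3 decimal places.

0.360

p = (3/4)(1 − e^(−4d/3)) = 0.75 × (1 − e^(-0.653333)) = 0.75 × (1 − 0.520309) = 0.359768.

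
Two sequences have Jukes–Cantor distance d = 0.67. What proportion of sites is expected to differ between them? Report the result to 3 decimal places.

p = (3/4)(1 − e^(−4d/3)) = 0.75 × (1 − e^(-0.893333)) = 0.75 × (1 − 0.409289) = 0.443033.

0.443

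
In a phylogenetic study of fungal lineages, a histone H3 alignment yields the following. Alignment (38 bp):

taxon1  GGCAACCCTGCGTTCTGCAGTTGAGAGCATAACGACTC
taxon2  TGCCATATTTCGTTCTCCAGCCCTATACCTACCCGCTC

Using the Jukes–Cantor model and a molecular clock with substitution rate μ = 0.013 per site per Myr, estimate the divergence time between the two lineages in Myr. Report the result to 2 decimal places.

28.80

The sequences differ at 18 of 38 sites, so p = 18/38 ≈ 0.473684.
d = −(3/4) ln(1 − 4p/3) = −0.75 ln(1 − 0.631579) = −0.75 ln(0.368421)
  = −0.75 × (-0.998529) = 0.748897 substitutions/site.
Under a molecular clock d = 2μt, so t = d/(2μ) = 0.748897 / (2 × 0.013) = 28.80 Myr.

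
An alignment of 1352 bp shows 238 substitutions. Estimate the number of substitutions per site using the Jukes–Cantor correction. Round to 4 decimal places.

p = 238/1352 ≈ 0.176036.
d = −(3/4) ln(1 − 4p/3) = −0.75 ln(1 − 0.234715) = −0.75 ln(0.765285)
  = −0.75 × (-0.267507) = 0.200630 substitutions/site.

0.2006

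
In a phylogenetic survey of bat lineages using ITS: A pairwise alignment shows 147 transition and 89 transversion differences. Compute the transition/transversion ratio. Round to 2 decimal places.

1.65

R = 147/89 = 1.651685… ≈ 1.65 (to 2 d.p.).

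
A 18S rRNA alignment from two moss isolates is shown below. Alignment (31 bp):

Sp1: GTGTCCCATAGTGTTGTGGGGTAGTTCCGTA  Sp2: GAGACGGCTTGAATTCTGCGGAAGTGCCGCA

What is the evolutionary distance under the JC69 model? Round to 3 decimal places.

The sequences differ at 13 of 31 sites, so p = 13/31 ≈ 0.419355.
d = −(3/4) ln(1 − 4p/3) = −0.75 ln(1 − 0.55914) = −0.75 ln(0.44086)
  = −0.75 × (-0.819028) = 0.614271 substitutions/site.

0.614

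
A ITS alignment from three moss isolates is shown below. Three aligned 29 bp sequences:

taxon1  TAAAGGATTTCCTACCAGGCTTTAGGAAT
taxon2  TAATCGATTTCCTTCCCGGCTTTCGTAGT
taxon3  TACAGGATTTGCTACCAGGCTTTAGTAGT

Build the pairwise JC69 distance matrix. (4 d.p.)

d(taxon1,taxon2) = 0.2913, d(taxon1,taxon3) = 0.1524, d(taxon2,taxon3) = 0.2913

taxon1–taxon2: 7/29 sites differ → p ≈ 0.241379, d = −0.75 ln(1 − 0.321839) = 0.291278 ≈ 0.2913.
taxon1–taxon3: 4/29 sites differ → p ≈ 0.137931, d = −0.75 ln(1 − 0.183908) = 0.152421 ≈ 0.1524.
taxon2–taxon3: 7/29 sites differ → p ≈ 0.241379, d = −0.75 ln(1 − 0.321839) = 0.291278 ≈ 0.2913.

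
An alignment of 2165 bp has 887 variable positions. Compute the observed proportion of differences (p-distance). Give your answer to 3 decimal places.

0.410

p = 887/2165 = 0.409699… ≈ 0.410 (to 3 d.p.).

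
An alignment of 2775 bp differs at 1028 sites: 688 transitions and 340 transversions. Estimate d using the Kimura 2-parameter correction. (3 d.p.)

0.552

P = 688/2775 ≈ 0.247928 and Q = 340/2775 ≈ 0.122523.
Under the Kimura two-parameter model, d = −½ ln(1 − 2P − Q) − ¼ ln(1 − 2Q).
1 − 2P − Q = 0.381621, giving −½ ln(0.381621) = 0.481664.
1 − 2Q = 0.754954, giving −¼ ln(0.754954) = 0.070275.
d = 0.481664 + 0.070275 = 0.551939.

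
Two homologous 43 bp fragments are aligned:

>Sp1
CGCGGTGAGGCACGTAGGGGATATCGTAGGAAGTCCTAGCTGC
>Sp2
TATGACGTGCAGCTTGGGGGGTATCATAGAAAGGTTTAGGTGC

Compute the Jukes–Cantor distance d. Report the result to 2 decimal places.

The sequences differ at 18 of 43 sites, so p = 18/43 ≈ 0.418605.
d = −(3/4) ln(1 − 4p/3) = −0.75 ln(1 − 0.55814) = −0.75 ln(0.44186)
  = −0.75 × (-0.816762) = 0.612572 substitutions/site.

0.61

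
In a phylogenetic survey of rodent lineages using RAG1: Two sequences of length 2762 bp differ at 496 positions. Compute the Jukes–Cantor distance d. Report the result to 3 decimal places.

p = 496/2762 ≈ 0.17958.
d = −(3/4) ln(1 − 4p/3) = −0.75 ln(1 − 0.23944) = −0.75 ln(0.76056)
  = −0.75 × (-0.273700) = 0.205275 substitutions/site.

0.205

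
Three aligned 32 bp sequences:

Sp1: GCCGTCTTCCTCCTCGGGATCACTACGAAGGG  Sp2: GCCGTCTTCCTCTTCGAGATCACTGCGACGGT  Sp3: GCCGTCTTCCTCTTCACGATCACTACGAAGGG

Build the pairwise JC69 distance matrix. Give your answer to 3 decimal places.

Sp1–Sp2: 5/32 sites differ → p = 0.15625, d = −0.75 ln(1 − 0.208333) = 0.175211 ≈ 0.175.
Sp1–Sp3: 3/32 sites differ → p = 0.09375, d = −0.75 ln(1 − 0.125) = 0.100149 ≈ 0.100.
Sp2–Sp3: 5/32 sites differ → p = 0.15625, d = −0.75 ln(1 − 0.208333) = 0.175211 ≈ 0.175.

d(Sp1,Sp2) = 0.175, d(Sp1,Sp3) = 0.100, d(Sp2,Sp3) = 0.175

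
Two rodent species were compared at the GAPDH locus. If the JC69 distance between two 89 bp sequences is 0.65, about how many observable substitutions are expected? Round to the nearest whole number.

Invert JC69: p = (3/4)(1 − e^(−4d/3)) = 0.75 × (1 − e^(-0.866667)) = 0.75 × (1 − 0.420350) = 0.434738.
Expected differing sites = pL ≈ 0.434738 × 89 = 38.691682 ≈ 39.

39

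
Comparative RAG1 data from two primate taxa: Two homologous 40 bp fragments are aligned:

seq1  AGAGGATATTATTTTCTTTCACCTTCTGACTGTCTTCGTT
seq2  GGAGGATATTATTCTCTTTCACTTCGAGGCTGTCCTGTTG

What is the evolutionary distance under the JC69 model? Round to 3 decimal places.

0.343

The sequences differ at 11 of 40 sites, so p = 11/40 = 0.275.
d = −(3/4) ln(1 − 4p/3) = −0.75 ln(1 − 0.366667) = −0.75 ln(0.633333)
  = −0.75 × (-0.456759) = 0.342569 substitutions/site.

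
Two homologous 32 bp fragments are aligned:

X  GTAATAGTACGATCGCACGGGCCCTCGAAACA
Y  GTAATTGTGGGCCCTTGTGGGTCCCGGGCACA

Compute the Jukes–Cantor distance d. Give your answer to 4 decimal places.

0.6566

The sequences differ at 14 of 32 sites, so p = 14/32 = 0.4375.
d = −(3/4) ln(1 − 4p/3) = −0.75 ln(1 − 0.583333) = −0.75 ln(0.416667)
  = −0.75 × (-0.875468) = 0.656601 substitutions/site.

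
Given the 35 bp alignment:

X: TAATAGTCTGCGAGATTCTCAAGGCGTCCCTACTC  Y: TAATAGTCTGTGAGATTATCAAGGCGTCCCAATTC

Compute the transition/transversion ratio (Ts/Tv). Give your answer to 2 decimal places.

1.00

Transitions are A↔G and C↔T; transversions are all other mismatches.
Transitions: 2. Transversions: 2.
R = 2/2 = 1.00.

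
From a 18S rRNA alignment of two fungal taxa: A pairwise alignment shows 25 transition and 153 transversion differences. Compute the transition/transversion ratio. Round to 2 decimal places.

R = 25/153 = 0.163398… ≈ 0.16 (to 2 d.p.).

0.16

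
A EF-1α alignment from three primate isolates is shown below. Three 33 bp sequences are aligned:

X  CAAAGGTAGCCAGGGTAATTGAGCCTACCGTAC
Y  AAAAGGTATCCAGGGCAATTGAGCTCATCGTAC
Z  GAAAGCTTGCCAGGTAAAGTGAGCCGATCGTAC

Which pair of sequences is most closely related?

X and Y

X–Y: 6/33 differ, p = 0.182, d = 0.208.
X–Z: 8/33 differ, p = 0.242, d = 0.293.
Y–Z: 9/33 differ, p = 0.273, d = 0.339.
The smallest distance is between X and Y.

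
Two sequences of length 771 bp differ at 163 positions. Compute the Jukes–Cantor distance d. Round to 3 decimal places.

p = 163/771 ≈ 0.211414.
d = −(3/4) ln(1 − 4p/3) = −0.75 ln(1 − 0.281885) = −0.75 ln(0.718115)
  = −0.75 × (-0.331126) = 0.248345 substitutions/site.

0.248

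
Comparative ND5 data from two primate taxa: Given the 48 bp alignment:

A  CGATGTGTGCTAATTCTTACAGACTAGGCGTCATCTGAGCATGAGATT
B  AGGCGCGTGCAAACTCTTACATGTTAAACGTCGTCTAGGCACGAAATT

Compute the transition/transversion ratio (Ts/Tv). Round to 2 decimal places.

Transitions are A↔G and C↔T; transversions are all other mismatches.
Transitions: 13. Transversions: 3.
R = 13/3 = 4.333333… ≈ 4.33 (to 2 d.p.).

4.33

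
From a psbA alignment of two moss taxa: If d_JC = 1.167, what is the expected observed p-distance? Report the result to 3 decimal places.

0.592

p = (3/4)(1 − e^(−4d/3)) = 0.75 × (1 − e^(-1.556)) = 0.75 × (1 − 0.210978) = 0.591767.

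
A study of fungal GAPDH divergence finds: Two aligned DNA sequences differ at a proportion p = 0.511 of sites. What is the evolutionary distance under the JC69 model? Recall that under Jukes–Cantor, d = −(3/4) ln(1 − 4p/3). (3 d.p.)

0.858

d = −(3/4) ln(1 − 4p/3) = −0.75 ln(1 − 0.681333) = −0.75 ln(0.318667)
  = −0.75 × (-1.143609) = 0.857707 substitutions/site.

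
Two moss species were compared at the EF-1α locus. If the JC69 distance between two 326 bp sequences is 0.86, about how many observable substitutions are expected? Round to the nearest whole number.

Invert JC69: p = (3/4)(1 − e^(−4d/3)) = 0.75 × (1 − e^(-1.146667)) = 0.75 × (1 − 0.317694) = 0.511730.
Expected differing sites = pL ≈ 0.511730 × 326 = 166.82398 ≈ 167.

167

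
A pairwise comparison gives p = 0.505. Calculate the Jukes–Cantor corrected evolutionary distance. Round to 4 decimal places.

d = −(3/4) ln(1 − 4p/3) = −0.75 ln(1 − 0.673333) = −0.75 ln(0.326667)
  = −0.75 × (-1.118814) = 0.839111 substitutions/site.

0.8391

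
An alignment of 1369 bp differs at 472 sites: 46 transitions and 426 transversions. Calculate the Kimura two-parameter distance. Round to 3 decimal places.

P = 46/1369 ≈ 0.033601 and Q = 426/1369 ≈ 0.311176.
Under the Kimura two-parameter model, d = −½ ln(1 − 2P − Q) − ¼ ln(1 − 2Q).
1 − 2P − Q = 0.621622, giving −½ ln(0.621622) = 0.237712.
1 − 2Q = 0.377648, giving −¼ ln(0.377648) = 0.243448.
d = 0.237712 + 0.243448 = 0.481160.

0.481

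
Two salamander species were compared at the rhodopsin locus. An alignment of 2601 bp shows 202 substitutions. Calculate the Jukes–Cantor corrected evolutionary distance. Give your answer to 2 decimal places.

p = 202/2601 ≈ 0.077662.
d = −(3/4) ln(1 − 4p/3) = −0.75 ln(1 − 0.103549) = −0.75 ln(0.896451)
  = −0.75 × (-0.109312) = 0.081984 substitutions/site.

0.08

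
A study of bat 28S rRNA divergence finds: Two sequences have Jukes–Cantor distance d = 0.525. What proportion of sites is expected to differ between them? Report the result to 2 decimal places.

p = (3/4)(1 − e^(−4d/3)) = 0.75 × (1 − e^(-0.7)) = 0.75 × (1 − 0.496585) = 0.377561.

0.38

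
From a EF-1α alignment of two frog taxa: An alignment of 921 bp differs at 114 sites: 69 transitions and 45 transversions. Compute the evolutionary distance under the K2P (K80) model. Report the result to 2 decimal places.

P = 69/921 ≈ 0.074919 and Q = 45/921 ≈ 0.04886.
Under the Kimura two-parameter model, d = −½ ln(1 − 2P − Q) − ¼ ln(1 − 2Q).
1 − 2P − Q = 0.801302, giving −½ ln(0.801302) = 0.110759.
1 − 2Q = 0.90228, giving −¼ ln(0.90228) = 0.025708.
d = 0.110759 + 0.025708 = 0.136467.

0.14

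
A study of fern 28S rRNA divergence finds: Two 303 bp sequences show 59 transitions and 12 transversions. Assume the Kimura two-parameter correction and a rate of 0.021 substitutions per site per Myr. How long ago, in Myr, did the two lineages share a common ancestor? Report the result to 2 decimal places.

P = 59/303 ≈ 0.194719 and Q = 12/303 ≈ 0.039604.
Under the Kimura two-parameter model, d = −½ ln(1 − 2P − Q) − ¼ ln(1 − 2Q).
1 − 2P − Q = 0.570958, giving −½ ln(0.570958) = 0.280220.
1 − 2Q = 0.920792, giving −¼ ln(0.920792) = 0.020630.
d = 0.280220 + 0.020630 = 0.300850.
Under a molecular clock d = 2μt, so t = d/(2μ) = 0.300850 / (2 × 0.021) = 7.16 Myr.

7.16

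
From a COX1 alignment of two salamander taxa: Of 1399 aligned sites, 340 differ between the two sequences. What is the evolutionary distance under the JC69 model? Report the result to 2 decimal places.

0.29

p = 340/1399 ≈ 0.243031.
d = −(3/4) ln(1 − 4p/3) = −0.75 ln(1 − 0.324041) = −0.75 ln(0.675959)
  = −0.75 × (-0.391623) = 0.293717 substitutions/site.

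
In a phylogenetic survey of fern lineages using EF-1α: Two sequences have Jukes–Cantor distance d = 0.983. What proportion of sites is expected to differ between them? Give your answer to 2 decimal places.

0.55

p = (3/4)(1 − e^(−4d/3)) = 0.75 × (1 − e^(-1.310667)) = 0.75 × (1 − 0.269640) = 0.547770.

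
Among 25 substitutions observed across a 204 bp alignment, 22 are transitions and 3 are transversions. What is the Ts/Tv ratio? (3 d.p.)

7.333

R = 22/3 = 7.333333… ≈ 7.333 (to 3 d.p.).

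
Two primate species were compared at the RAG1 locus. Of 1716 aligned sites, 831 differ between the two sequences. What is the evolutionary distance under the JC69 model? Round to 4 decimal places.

0.7782

p = 831/1716 ≈ 0.484266.
d = −(3/4) ln(1 − 4p/3) = −0.75 ln(1 − 0.645688) = −0.75 ln(0.354312)
  = −0.75 × (-1.037577) = 0.778183 substitutions/site.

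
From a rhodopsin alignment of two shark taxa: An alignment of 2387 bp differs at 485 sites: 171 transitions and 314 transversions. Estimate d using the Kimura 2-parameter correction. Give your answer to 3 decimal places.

0.237

P = 171/2387 ≈ 0.071638 and Q = 314/2387 ≈ 0.131546.
Under the Kimura two-parameter model, d = −½ ln(1 − 2P − Q) − ¼ ln(1 − 2Q).
1 − 2P − Q = 0.725178, giving −½ ln(0.725178) = 0.160669.
1 − 2Q = 0.736908, giving −¼ ln(0.736908) = 0.076323.
d = 0.160669 + 0.076323 = 0.236992.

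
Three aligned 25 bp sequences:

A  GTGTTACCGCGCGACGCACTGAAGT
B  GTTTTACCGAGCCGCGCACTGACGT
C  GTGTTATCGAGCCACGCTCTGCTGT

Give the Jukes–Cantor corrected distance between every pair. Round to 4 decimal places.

d(A,B) = 0.2326, d(A,C) = 0.2892, d(B,C) = 0.2892

A–B: 5/25 sites differ → p = 0.2, d = −0.75 ln(1 − 0.266667) = 0.232617 ≈ 0.2326.
A–C: 6/25 sites differ → p = 0.24, d = −0.75 ln(1 − 0.32) = 0.289247 ≈ 0.2892.
B–C: 6/25 sites differ → p = 0.24, d = −0.75 ln(1 − 0.32) = 0.289247 ≈ 0.2892.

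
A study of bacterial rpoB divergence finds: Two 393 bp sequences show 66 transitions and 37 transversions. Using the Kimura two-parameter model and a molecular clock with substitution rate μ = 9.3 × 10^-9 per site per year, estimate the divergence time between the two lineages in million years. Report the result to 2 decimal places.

P = 66/393 ≈ 0.167939 and Q = 37/393 ≈ 0.094148.
Under the Kimura two-parameter model, d = −½ ln(1 − 2P − Q) − ¼ ln(1 − 2Q).
1 − 2P − Q = 0.569974, giving −½ ln(0.569974) = 0.281082.
1 − 2Q = 0.811704, giving −¼ ln(0.811704) = 0.052155.
d = 0.281082 + 0.052155 = 0.333237.
Under a molecular clock d = 2μt, so t = d/(2μ) = 0.333237 / (2 × 9.3 × 10^-9) = 17.92 million years.

17.92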